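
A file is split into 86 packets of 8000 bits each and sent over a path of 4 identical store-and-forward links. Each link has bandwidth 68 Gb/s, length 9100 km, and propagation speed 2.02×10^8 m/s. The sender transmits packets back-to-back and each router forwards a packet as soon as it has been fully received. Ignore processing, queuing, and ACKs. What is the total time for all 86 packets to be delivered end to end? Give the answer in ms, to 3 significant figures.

Per-hop transmission t_tx = L/R = 8000/68000000000 = 0.000117647 ms.
Per-hop propagation t_prop = 9100000/202000000 = 45.0495 ms.
Pipeline fill: first packet needs 4·t_tx to clear all hops; remaining 85 packets each add one t_tx.
Total = (4+86-1)·t_tx + 4·t_prop = 89·0.000117647 + 4·45.0495 = 180 ms.

180 ms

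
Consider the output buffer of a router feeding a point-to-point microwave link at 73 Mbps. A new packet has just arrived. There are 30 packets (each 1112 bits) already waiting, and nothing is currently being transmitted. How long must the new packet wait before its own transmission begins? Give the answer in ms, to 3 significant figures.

Each queued packet: L/R = 1112/73000000 = 0.0152329 ms.
30 queued → 0.456986 ms.
Queuing delay = 0.457 ms.

0.457 ms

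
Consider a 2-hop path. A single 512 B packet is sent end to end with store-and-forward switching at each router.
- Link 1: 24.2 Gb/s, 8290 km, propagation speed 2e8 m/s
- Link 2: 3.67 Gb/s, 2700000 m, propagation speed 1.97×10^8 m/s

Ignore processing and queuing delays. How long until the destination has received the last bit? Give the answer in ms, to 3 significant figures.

55.2 ms

L = 512 × 8 = 4096 bits.
Transmission delays (L/R per hop): 0.000169256, 0.00111608 ms; sum = 0.00128533 ms.
Propagation delays (d/s per hop): 41.45, 13.7056 ms; sum = 55.1556 ms.
End-to-end = 55.2 ms.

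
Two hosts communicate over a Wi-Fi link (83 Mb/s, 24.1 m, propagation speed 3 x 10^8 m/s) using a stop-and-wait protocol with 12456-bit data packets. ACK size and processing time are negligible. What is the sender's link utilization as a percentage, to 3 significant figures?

t_tx = L/R = 12456/83000000 = 0.000150072 s.
t_prop = 24.1/300000000 = 8.03333e-08 s; RTT = 1.60667e-07 s.
Cycle = t_tx + RTT = 0.000150233 s.
Utilization = t_tx / cycle = 0.000150072/0.000150233 = 99.9 %.

99.9 %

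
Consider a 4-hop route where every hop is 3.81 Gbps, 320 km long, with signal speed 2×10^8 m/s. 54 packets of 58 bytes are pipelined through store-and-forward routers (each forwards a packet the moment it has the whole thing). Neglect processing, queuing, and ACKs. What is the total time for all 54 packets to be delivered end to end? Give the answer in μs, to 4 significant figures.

6407 μs

Per-hop transmission t_tx = L/R = 464/3810000000 = 0.121785 μs.
Per-hop propagation t_prop = 320000/200000000 = 1600 μs.
Pipeline fill: first packet needs 4·t_tx to clear all hops; remaining 53 packets each add one t_tx.
Total = (4+54-1)·t_tx + 4·t_prop = 57·0.121785 + 4·1600 = 6407 μs.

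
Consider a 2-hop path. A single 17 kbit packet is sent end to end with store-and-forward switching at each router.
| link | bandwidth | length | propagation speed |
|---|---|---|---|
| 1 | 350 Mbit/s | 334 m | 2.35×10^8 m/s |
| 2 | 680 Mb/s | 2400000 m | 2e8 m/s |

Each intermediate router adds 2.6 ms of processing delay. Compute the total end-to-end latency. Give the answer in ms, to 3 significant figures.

14.7 ms

L = 17000 bits.
Transmission delays (L/R per hop): 0.0485714, 0.025 ms; sum = 0.0735714 ms.
Propagation delays (d/s per hop): 0.00142128, 12 ms; sum = 12.0014 ms.
Processing at 1 router(s): 1 × 2.6 ms = 2.6 ms.
End-to-end = 14.7 ms.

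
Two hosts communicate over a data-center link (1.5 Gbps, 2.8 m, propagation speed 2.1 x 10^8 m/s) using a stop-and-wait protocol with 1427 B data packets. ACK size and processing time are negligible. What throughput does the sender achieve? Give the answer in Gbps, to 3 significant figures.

t_tx = L/R = 11416/1500000000 = 7.61067e-06 s.
t_prop = 2.8/210000000 = 1.33333e-08 s; RTT = 2.66667e-08 s.
Cycle = t_tx + RTT = 7.63733e-06 s.
Throughput = L / cycle = 11416 / 7.63733e-06 = 1.49 Gbps.

1.49 Gbps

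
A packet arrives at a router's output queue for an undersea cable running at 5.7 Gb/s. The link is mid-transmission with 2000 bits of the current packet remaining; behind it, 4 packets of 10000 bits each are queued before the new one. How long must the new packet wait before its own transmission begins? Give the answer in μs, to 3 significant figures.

Each queued packet: L/R = 10000/5700000000 = 1.75439 μs.
4 queued → 7.01754 μs.
Plus remaining 2000 bits of current packet: 0.350877 μs.
Queuing delay = 7.37 μs.

7.37 μs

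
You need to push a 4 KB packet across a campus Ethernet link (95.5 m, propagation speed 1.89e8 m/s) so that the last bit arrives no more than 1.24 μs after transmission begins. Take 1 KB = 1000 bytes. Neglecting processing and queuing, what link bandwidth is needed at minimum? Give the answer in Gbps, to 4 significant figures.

43.55 Gbps

L = 32000 bits.
Propagation delay = 95.5 / 189000000 = 0.505291 μs.
Transmission budget = 1.24 − 0.505291 = 0.734709 μs.
R ≥ L / t_tx = 32000 bits / 7.34709e-07 s = 43.55 Gbps.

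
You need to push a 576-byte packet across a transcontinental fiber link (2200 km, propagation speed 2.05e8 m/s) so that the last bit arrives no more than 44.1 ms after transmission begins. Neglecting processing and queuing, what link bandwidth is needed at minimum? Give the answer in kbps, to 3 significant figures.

138 kbps

L = 4608 bits.
Propagation delay = 2200000 / 2.05e+08 = 10.7317 ms.
Transmission budget = 44.1 − 10.7317 = 33.3683 ms.
R ≥ L / t_tx = 4608 bits / 0.0333683 s = 138 kbps.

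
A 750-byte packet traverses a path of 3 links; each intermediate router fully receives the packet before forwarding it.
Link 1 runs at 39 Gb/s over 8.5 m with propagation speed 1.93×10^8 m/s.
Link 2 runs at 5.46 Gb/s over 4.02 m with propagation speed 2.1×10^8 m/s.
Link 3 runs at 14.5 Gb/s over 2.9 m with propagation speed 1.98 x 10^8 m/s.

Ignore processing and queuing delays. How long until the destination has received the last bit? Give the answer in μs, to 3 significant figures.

1.74 μs

L = 750 × 8 = 6000 bits.
Transmission delays (L/R per hop): 0.153846, 1.0989, 0.413793 μs; sum = 1.66654 μs.
Propagation delays (d/s per hop): 0.0440415, 0.0191429, 0.0146465 μs; sum = 0.0778308 μs.
End-to-end = 1.74 μs.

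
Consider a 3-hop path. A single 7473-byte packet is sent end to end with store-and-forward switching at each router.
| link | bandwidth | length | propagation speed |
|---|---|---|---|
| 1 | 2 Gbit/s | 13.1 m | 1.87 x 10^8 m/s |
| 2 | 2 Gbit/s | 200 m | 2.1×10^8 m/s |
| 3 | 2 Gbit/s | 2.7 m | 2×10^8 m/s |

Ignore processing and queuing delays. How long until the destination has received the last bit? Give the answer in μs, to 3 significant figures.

90.7 μs

L = 7473 × 8 = 59784 bits.
Transmission delay per hop = L/R = 59784/2000000000 = 29.892 μs; 3 hops → 89.676 μs.
Propagation delays (d/s per hop): 0.0700535, 0.952381, 0.0135 μs; sum = 1.03593 μs.
End-to-end = 90.7 μs.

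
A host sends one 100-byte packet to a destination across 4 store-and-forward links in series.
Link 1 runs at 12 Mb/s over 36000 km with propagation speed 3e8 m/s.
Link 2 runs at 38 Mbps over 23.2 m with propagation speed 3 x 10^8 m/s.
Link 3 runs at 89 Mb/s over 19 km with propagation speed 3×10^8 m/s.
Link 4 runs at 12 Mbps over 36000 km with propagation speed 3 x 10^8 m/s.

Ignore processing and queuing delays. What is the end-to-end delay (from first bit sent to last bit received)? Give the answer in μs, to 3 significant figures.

L = 100 × 8 = 800 bits.
Transmission delays (L/R per hop): 66.6667, 21.0526, 8.98876, 66.6667 μs; sum = 163.375 μs.
Propagation delays (d/s per hop): 120000, 0.0773333, 63.3333, 120000 μs; sum = 240063 μs.
End-to-end = 240000 μs.

240000 μs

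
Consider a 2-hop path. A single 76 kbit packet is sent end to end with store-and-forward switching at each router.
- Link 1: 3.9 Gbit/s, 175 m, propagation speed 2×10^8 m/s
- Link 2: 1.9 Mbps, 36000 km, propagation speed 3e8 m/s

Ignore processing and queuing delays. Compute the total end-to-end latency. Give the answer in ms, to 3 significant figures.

L = 76000 bits.
Transmission delays (L/R per hop): 0.0194872, 40 ms; sum = 40.0195 ms.
Propagation delays (d/s per hop): 0.000875, 120 ms; sum = 120.001 ms.
End-to-end = 160 ms.

160 ms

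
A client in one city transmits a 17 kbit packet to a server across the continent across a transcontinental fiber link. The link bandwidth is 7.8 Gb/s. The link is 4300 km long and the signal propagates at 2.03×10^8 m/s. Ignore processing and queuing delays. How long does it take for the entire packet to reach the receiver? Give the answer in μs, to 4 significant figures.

21180 μs

L = 17000 bits.
Transmission delay = L/R = 17000 / 7800000000 = 2.17949 μs.
Propagation delay = d/s = 4300000 m / 2.03e+08 m/s = 21182.3 μs.
Total = 21180 μs.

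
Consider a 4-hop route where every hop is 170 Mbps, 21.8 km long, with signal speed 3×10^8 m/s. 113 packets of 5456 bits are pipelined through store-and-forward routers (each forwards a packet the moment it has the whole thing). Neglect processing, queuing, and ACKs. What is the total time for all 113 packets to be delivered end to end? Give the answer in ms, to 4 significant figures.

4.014 ms

Per-hop transmission t_tx = L/R = 5456/170000000 = 0.0320941 ms.
Per-hop propagation t_prop = 21800/300000000 = 0.0726667 ms.
Pipeline fill: first packet needs 4·t_tx to clear all hops; remaining 112 packets each add one t_tx.
Total = (4+113-1)·t_tx + 4·t_prop = 116·0.0320941 + 4·0.0726667 = 4.014 ms.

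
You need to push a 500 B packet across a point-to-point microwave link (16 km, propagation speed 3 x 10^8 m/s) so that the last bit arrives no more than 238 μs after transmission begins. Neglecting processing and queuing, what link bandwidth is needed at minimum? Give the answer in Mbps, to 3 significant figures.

21.7 Mbps

L = 4000 bits.
Propagation delay = 16000 / 300000000 = 53.3333 μs.
Transmission budget = 238 − 53.3333 = 184.667 μs.
R ≥ L / t_tx = 4000 bits / 0.000184667 s = 21.7 Mbps.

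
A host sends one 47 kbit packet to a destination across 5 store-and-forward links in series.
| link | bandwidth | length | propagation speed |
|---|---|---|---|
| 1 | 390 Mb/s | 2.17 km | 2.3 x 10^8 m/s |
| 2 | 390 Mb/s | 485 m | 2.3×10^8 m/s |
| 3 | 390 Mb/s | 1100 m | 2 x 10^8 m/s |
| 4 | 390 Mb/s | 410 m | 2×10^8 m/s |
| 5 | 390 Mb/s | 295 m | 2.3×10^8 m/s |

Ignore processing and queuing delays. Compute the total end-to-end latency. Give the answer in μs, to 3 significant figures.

L = 47000 bits.
Transmission delay per hop = L/R = 47000/390000000 = 120.513 μs; 5 hops → 602.564 μs.
Propagation delays (d/s per hop): 9.43478, 2.1087, 5.5, 2.05, 1.28261 μs; sum = 20.3761 μs.
End-to-end = 623 μs.

623 μs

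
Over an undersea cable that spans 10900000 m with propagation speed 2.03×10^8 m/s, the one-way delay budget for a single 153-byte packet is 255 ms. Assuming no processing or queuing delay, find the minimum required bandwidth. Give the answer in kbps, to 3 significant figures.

6.08 kbps

L = 1224 bits.
Propagation delay = 10900000 / 2.03e+08 = 53.6946 ms.
Transmission budget = 255 − 53.6946 = 201.305 ms.
R ≥ L / t_tx = 1224 bits / 0.201305 s = 6.08 kbps.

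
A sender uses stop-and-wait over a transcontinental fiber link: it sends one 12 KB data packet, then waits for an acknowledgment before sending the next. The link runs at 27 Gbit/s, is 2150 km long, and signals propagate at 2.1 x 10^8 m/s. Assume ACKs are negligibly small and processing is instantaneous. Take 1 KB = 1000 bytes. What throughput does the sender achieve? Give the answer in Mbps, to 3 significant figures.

t_tx = L/R = 96000/27000000000 = 3.55556e-06 s.
t_prop = 2150000/210000000 = 0.0102381 s; RTT = 0.0204762 s.
Cycle = t_tx + RTT = 0.0204797 s.
Throughput = L / cycle = 96000 / 0.0204797 = 4.69 Mbps.

4.69 Mbps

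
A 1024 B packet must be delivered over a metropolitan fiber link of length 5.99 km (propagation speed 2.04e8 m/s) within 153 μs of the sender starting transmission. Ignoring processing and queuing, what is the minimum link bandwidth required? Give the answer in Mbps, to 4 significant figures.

L = 8192 bits.
Propagation delay = 5990 / 204000000 = 29.3627 μs.
Transmission budget = 153 − 29.3627 = 123.637 μs.
R ≥ L / t_tx = 8192 bits / 0.000123637 s = 66.26 Mbps.

66.26 Mbps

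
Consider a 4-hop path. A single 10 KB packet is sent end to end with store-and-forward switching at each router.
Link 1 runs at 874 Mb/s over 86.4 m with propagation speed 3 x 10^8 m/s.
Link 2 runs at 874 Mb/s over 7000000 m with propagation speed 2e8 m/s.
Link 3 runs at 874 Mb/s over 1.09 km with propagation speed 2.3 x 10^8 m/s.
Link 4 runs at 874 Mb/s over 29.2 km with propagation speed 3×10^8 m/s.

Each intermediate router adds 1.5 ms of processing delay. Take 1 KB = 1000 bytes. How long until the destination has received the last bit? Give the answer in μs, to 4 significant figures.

39970 μs

L = 80000 bits.
Transmission delay per hop = L/R = 80000/874000000 = 91.5332 μs; 4 hops → 366.133 μs.
Propagation delays (d/s per hop): 0.288, 35000, 4.73913, 97.3333 μs; sum = 35102.4 μs.
Processing at 3 router(s): 3 × 1.5 ms = 4500 μs.
End-to-end = 39970 μs.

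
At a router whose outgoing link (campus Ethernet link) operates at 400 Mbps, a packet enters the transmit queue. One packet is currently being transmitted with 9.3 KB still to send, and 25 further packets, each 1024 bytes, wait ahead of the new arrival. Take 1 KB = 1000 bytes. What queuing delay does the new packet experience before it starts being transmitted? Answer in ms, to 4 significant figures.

Each queued packet: L/R = 8192/400000000 = 0.02048 ms.
25 queued → 0.512 ms.
Plus remaining 74400 bits of current packet: 0.186 ms.
Queuing delay = 0.6980 ms.

0.6980 ms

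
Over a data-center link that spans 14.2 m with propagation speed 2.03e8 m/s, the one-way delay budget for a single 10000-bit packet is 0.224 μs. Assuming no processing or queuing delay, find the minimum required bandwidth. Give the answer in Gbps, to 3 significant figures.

Propagation delay = 14.2 / 2.03e+08 = 0.0699507 μs.
Transmission budget = 0.224 − 0.0699507 = 0.154049 μs.
R ≥ L / t_tx = 10000 bits / 1.54049e-07 s = 64.9 Gbps.

64.9 Gbps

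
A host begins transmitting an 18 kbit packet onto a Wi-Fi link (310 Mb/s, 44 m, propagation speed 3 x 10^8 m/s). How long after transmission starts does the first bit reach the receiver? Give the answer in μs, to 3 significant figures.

0.147 μs

First bit experiences only propagation delay: d/s = 44/300000000 = 0.147 μs.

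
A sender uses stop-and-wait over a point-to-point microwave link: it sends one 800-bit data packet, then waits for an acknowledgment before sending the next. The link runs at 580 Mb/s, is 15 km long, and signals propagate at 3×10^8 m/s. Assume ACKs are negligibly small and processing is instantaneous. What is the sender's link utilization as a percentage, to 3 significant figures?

t_tx = L/R = 800/580000000 = 1.37931e-06 s.
t_prop = 15000/300000000 = 5e-05 s; RTT = 0.0001 s.
Cycle = t_tx + RTT = 0.000101379 s.
Utilization = t_tx / cycle = 1.37931e-06/0.000101379 = 1.36 %.

1.36 %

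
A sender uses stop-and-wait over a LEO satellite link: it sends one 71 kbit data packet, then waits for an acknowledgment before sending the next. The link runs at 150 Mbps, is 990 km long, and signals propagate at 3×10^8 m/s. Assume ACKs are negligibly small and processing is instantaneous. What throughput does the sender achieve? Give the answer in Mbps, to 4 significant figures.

t_tx = L/R = 71000/150000000 = 0.000473333 s.
t_prop = 990000/300000000 = 0.0033 s; RTT = 0.0066 s.
Cycle = t_tx + RTT = 0.00707333 s.
Throughput = L / cycle = 71000 / 0.00707333 = 10.04 Mbps.

10.04 Mbps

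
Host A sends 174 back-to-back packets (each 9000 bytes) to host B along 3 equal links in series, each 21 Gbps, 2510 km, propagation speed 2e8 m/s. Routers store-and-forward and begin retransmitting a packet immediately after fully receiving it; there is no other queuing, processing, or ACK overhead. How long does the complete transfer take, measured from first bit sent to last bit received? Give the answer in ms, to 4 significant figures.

38.25 ms

Per-hop transmission t_tx = L/R = 72000/21000000000 = 0.00342857 ms.
Per-hop propagation t_prop = 2510000/200000000 = 12.55 ms.
Pipeline fill: first packet needs 3·t_tx to clear all hops; remaining 173 packets each add one t_tx.
Total = (3+174-1)·t_tx + 3·t_prop = 176·0.00342857 + 3·12.55 = 38.25 ms.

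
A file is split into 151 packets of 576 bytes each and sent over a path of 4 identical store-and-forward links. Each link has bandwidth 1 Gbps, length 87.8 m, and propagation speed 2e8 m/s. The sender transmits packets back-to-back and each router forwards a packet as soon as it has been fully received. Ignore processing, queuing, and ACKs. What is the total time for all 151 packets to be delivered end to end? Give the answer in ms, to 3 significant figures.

Per-hop transmission t_tx = L/R = 4608/1000000000 = 0.004608 ms.
Per-hop propagation t_prop = 87.8/200000000 = 0.000439 ms.
Pipeline fill: first packet needs 4·t_tx to clear all hops; remaining 150 packets each add one t_tx.
Total = (4+151-1)·t_tx + 4·t_prop = 154·0.004608 + 4·0.000439 = 0.711 ms.

0.711 ms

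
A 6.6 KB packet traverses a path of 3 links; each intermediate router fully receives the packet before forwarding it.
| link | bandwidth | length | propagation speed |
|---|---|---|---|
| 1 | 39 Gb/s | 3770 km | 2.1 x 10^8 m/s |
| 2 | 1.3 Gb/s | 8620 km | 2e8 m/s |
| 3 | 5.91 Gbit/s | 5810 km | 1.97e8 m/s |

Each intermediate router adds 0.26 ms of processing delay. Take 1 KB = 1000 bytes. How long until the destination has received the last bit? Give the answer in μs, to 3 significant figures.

91100 μs

L = 52800 bits.
Transmission delays (L/R per hop): 1.35385, 40.6154, 8.93401 μs; sum = 50.9032 μs.
Propagation delays (d/s per hop): 17952.4, 43100, 29492.4 μs; sum = 90544.8 μs.
Processing at 2 router(s): 2 × 0.26 ms = 520 μs.
End-to-end = 91100 μs.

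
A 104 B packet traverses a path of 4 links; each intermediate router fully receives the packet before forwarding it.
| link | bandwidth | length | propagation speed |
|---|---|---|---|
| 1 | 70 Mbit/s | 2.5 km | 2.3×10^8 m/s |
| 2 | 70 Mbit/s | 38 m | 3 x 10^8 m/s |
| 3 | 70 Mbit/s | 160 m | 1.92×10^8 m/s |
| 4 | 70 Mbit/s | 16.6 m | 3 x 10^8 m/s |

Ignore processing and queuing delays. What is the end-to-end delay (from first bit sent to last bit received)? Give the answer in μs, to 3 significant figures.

L = 104 × 8 = 832 bits.
Transmission delay per hop = L/R = 832/70000000 = 11.8857 μs; 4 hops → 47.5429 μs.
Propagation delays (d/s per hop): 10.8696, 0.126667, 0.833333, 0.0553333 μs; sum = 11.8849 μs.
End-to-end = 59.4 μs.

59.4 μs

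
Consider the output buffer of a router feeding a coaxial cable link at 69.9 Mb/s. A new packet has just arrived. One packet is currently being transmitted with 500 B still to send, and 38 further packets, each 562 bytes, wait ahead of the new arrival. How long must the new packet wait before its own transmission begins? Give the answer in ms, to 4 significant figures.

2.501 ms

Each queued packet: L/R = 4496/69900000 = 0.0643205 ms.
38 queued → 2.44418 ms.
Plus remaining 4000 bits of current packet: 0.0572246 ms.
Queuing delay = 2.501 ms.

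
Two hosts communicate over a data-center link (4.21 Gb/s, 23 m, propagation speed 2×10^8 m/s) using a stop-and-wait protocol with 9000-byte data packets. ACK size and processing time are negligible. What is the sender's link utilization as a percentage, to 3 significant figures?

98.7 %

t_tx = L/R = 72000/4210000000 = 1.71021e-05 s.
t_prop = 23/200000000 = 1.15e-07 s; RTT = 2.3e-07 s.
Cycle = t_tx + RTT = 1.73321e-05 s.
Utilization = t_tx / cycle = 1.71021e-05/1.73321e-05 = 98.7 %.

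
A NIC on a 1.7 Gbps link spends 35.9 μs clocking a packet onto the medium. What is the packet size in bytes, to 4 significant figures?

L = R × t_tx = 1700000000 b/s × 3.59e-05 s = 61030 bits.
In bytes: 61030 / 8 = 7629 bytes.

7629 bytes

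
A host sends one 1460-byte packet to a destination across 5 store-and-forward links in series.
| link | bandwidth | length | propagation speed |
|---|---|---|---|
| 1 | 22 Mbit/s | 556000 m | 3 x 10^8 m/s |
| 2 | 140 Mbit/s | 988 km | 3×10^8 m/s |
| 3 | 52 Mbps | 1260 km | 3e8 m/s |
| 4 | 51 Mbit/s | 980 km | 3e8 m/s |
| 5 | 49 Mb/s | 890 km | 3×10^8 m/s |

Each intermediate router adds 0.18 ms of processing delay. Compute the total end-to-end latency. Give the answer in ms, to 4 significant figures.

17.61 ms

L = 1460 × 8 = 11680 bits.
Transmission delays (L/R per hop): 0.530909, 0.0834286, 0.224615, 0.22902, 0.238367 ms; sum = 1.30634 ms.
Propagation delays (d/s per hop): 1.85333, 3.29333, 4.2, 3.26667, 2.96667 ms; sum = 15.58 ms.
Processing at 4 router(s): 4 × 0.18 ms = 0.72 ms.
End-to-end = 17.61 ms.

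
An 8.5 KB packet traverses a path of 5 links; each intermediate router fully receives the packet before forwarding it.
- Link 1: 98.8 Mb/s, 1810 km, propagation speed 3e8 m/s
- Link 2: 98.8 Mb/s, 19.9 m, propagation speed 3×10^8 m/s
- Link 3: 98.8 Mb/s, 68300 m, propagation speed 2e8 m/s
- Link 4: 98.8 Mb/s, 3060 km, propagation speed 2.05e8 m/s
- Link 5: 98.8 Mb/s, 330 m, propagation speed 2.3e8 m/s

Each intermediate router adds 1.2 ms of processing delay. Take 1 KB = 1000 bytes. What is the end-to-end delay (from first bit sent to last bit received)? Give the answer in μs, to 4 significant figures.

L = 68000 bits.
Transmission delay per hop = L/R = 68000/98800000 = 688.259 μs; 5 hops → 3441.3 μs.
Propagation delays (d/s per hop): 6033.33, 0.0663333, 341.5, 14926.8, 1.43478 μs; sum = 21303.2 μs.
Processing at 4 router(s): 4 × 1.2 ms = 4800 μs.
End-to-end = 29540 μs.

29540 μs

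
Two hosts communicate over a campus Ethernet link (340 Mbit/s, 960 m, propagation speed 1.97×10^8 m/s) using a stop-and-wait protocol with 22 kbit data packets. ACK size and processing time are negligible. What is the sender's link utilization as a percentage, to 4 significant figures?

86.91 %

t_tx = L/R = 22000/340000000 = 6.47059e-05 s.
t_prop = 960/197000000 = 4.8731e-06 s; RTT = 9.74619e-06 s.
Cycle = t_tx + RTT = 7.44521e-05 s.
Utilization = t_tx / cycle = 6.47059e-05/7.44521e-05 = 86.91 %.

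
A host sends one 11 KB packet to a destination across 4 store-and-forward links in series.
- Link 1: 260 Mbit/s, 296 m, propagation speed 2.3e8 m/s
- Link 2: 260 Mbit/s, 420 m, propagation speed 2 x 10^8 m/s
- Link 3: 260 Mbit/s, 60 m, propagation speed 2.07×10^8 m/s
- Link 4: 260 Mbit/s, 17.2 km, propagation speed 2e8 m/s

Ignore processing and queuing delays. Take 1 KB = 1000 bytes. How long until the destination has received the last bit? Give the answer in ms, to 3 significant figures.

L = 88000 bits.
Transmission delay per hop = L/R = 88000/260000000 = 0.338462 ms; 4 hops → 1.35385 ms.
Propagation delays (d/s per hop): 0.00128696, 0.0021, 0.000289855, 0.086 ms; sum = 0.0896768 ms.
End-to-end = 1.44 ms.

1.44 ms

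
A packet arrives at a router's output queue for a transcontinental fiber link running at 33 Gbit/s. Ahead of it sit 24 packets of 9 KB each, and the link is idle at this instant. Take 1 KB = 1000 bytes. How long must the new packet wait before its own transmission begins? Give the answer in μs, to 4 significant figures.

Each queued packet: L/R = 72000/33000000000 = 2.18182 μs.
24 queued → 52.3636 μs.
Queuing delay = 52.36 μs.

52.36 μs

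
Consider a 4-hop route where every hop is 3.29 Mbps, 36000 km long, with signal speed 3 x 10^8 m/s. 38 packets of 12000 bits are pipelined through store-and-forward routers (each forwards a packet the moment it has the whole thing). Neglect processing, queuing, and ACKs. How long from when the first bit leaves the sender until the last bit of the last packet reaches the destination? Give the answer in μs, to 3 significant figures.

Per-hop transmission t_tx = L/R = 12000/3290000 = 3647.42 μs.
Per-hop propagation t_prop = 36000000/300000000 = 120000 μs.
Pipeline fill: first packet needs 4·t_tx to clear all hops; remaining 37 packets each add one t_tx.
Total = (4+38-1)·t_tx + 4·t_prop = 41·3647.42 + 4·120000 = 630000 μs.

630000 μs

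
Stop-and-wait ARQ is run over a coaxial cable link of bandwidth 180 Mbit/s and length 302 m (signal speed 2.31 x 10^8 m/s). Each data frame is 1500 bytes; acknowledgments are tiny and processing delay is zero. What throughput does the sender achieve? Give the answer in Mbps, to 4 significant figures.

173.2 Mbps

t_tx = L/R = 12000/180000000 = 6.66667e-05 s.
t_prop = 302/231000000 = 1.30736e-06 s; RTT = 2.61472e-06 s.
Cycle = t_tx + RTT = 6.92814e-05 s.
Throughput = L / cycle = 12000 / 6.92814e-05 = 173.2 Mbps.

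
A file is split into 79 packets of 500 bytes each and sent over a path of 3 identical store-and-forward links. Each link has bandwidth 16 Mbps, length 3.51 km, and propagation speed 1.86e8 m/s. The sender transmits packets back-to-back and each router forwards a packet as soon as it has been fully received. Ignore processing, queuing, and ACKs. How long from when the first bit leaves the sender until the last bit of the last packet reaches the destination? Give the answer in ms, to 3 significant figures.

Per-hop transmission t_tx = L/R = 4000/16000000 = 0.25 ms.
Per-hop propagation t_prop = 3510/186000000 = 0.018871 ms.
Pipeline fill: first packet needs 3·t_tx to clear all hops; remaining 78 packets each add one t_tx.
Total = (3+79-1)·t_tx + 3·t_prop = 81·0.25 + 3·0.018871 = 20.3 ms.

20.3 ms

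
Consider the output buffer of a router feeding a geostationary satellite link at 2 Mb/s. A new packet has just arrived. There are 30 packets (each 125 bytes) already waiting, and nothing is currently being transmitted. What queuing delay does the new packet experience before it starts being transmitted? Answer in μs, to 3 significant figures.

Each queued packet: L/R = 1000/2000000 = 500 μs.
30 queued → 15000 μs.
Queuing delay = 15000 μs.

15000 μs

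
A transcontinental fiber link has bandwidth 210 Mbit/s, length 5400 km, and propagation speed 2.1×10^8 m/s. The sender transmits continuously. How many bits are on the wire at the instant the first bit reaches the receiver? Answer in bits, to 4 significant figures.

Propagation delay = 5400000 / 210000000 = 0.0257143 s.
BDP = R × t_prop = 210000000 × 0.0257143 = 5400000 bits.

5400000 bits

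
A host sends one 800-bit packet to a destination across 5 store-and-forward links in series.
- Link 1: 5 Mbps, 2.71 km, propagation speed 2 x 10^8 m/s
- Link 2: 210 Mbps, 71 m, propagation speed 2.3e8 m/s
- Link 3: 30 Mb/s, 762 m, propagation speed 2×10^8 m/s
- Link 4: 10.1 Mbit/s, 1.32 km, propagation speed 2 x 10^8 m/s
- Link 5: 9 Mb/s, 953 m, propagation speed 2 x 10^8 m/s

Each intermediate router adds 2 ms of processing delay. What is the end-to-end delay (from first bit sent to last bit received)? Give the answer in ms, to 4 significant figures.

8.388 ms

Transmission delays (L/R per hop): 0.16, 0.00380952, 0.0266667, 0.0792079, 0.0888889 ms; sum = 0.358573 ms.
Propagation delays (d/s per hop): 0.01355, 0.000308696, 0.00381, 0.0066, 0.004765 ms; sum = 0.0290337 ms.
Processing at 4 router(s): 4 × 2 ms = 8 ms.
End-to-end = 8.388 ms.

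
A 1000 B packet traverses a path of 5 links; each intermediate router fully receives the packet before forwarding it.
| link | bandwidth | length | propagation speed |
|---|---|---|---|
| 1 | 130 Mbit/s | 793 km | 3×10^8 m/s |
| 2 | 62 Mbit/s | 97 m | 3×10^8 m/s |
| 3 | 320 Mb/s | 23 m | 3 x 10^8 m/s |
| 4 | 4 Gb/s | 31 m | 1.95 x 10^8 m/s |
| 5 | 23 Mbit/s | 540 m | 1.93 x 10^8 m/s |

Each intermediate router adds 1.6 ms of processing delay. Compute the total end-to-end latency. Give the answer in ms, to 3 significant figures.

9.61 ms

L = 1000 × 8 = 8000 bits.
Transmission delays (L/R per hop): 0.0615385, 0.129032, 0.025, 0.002, 0.347826 ms; sum = 0.565397 ms.
Propagation delays (d/s per hop): 2.64333, 0.000323333, 7.66667e-05, 0.000158974, 0.00279793 ms; sum = 2.64669 ms.
Processing at 4 router(s): 4 × 1.6 ms = 6.4 ms.
End-to-end = 9.61 ms.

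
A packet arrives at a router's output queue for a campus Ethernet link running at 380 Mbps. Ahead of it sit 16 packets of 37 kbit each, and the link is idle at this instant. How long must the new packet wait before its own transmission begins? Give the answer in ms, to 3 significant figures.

Each queued packet: L/R = 37000/380000000 = 0.0973684 ms.
16 queued → 1.55789 ms.
Queuing delay = 1.56 ms.

1.56 ms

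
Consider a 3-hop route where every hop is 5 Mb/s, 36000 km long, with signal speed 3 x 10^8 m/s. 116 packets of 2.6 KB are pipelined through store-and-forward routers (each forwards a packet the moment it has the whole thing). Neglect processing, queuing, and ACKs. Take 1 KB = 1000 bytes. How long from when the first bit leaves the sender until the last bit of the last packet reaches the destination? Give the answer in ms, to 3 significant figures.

Per-hop transmission t_tx = L/R = 20800/5000000 = 4.16 ms.
Per-hop propagation t_prop = 36000000/300000000 = 120 ms.
Pipeline fill: first packet needs 3·t_tx to clear all hops; remaining 115 packets each add one t_tx.
Total = (3+116-1)·t_tx + 3·t_prop = 118·4.16 + 3·120 = 851 ms.

851 ms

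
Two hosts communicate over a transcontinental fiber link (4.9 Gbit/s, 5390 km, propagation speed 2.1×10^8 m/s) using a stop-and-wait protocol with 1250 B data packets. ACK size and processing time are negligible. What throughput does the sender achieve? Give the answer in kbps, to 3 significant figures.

t_tx = L/R = 10000/4900000000 = 2.04082e-06 s.
t_prop = 5390000/210000000 = 0.0256667 s; RTT = 0.0513333 s.
Cycle = t_tx + RTT = 0.0513354 s.
Throughput = L / cycle = 10000 / 0.0513354 = 195 kbps.

195 kbps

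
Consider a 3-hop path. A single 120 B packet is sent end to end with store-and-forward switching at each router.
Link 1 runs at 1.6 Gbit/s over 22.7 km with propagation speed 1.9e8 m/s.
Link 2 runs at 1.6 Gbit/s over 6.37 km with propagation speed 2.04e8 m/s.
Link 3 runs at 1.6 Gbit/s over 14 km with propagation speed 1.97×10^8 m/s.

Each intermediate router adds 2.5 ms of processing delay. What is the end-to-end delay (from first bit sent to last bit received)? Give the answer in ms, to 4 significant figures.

5.224 ms

L = 120 × 8 = 960 bits.
Transmission delay per hop = L/R = 960/1600000000 = 0.0006 ms; 3 hops → 0.0018 ms.
Propagation delays (d/s per hop): 0.119474, 0.0312255, 0.071066 ms; sum = 0.221765 ms.
Processing at 2 router(s): 2 × 2.5 ms = 5 ms.
End-to-end = 5.224 ms.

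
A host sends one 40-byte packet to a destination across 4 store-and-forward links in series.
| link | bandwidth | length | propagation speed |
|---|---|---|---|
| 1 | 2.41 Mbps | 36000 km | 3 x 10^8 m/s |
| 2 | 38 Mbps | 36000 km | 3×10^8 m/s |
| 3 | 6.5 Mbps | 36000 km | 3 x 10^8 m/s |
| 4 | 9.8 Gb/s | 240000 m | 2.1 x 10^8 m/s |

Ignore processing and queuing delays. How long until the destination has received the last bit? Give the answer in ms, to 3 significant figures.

L = 40 × 8 = 320 bits.
Transmission delays (L/R per hop): 0.13278, 0.00842105, 0.0492308, 3.26531e-05 ms; sum = 0.190465 ms.
Propagation delays (d/s per hop): 120, 120, 120, 1.14286 ms; sum = 361.143 ms.
End-to-end = 361 ms.

361 ms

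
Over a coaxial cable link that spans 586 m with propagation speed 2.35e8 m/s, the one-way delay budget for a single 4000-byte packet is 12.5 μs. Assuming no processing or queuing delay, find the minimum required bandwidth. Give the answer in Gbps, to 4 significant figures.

L = 32000 bits.
Propagation delay = 586 / 235000000 = 2.49362 μs.
Transmission budget = 12.5 − 2.49362 = 10.0064 μs.
R ≥ L / t_tx = 32000 bits / 1.00064e-05 s = 3.198 Gbps.

3.198 Gbps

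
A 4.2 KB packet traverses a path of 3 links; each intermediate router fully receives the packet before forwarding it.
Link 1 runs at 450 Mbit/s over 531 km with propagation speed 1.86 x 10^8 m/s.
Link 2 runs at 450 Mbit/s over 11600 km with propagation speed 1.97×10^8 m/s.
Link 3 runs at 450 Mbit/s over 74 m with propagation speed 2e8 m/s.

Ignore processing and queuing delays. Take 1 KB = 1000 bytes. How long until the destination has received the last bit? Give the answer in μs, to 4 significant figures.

61960 μs

L = 33600 bits.
Transmission delay per hop = L/R = 33600/450000000 = 74.6667 μs; 3 hops → 224 μs.
Propagation delays (d/s per hop): 2854.84, 58883.2, 0.37 μs; sum = 61738.5 μs.
End-to-end = 61960 μs.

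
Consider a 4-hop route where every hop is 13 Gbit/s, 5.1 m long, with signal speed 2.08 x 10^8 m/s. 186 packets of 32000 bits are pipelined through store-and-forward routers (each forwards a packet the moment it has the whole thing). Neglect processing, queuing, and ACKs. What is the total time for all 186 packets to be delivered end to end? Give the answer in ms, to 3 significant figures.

0.465 ms

Per-hop transmission t_tx = L/R = 32000/13000000000 = 0.00246154 ms.
Per-hop propagation t_prop = 5.1/208000000 = 2.45192e-05 ms.
Pipeline fill: first packet needs 4·t_tx to clear all hops; remaining 185 packets each add one t_tx.
Total = (4+186-1)·t_tx + 4·t_prop = 189·0.00246154 + 4·2.45192e-05 = 0.465 ms.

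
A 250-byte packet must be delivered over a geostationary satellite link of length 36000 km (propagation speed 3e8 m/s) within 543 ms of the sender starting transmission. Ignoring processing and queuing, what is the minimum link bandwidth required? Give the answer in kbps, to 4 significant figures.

4.728 kbps

L = 2000 bits.
Propagation delay = 36000000 / 300000000 = 120 ms.
Transmission budget = 543 − 120 = 423 ms.
R ≥ L / t_tx = 2000 bits / 0.423 s = 4.728 kbps.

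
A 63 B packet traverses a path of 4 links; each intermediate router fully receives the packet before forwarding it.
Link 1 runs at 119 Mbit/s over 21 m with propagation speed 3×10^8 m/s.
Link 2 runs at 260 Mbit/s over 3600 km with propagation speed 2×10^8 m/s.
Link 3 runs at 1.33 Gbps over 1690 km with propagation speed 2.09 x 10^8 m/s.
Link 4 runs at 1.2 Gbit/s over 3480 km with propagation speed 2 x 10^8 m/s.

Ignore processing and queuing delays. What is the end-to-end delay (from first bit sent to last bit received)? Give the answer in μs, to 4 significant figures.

43490 μs

L = 63 × 8 = 504 bits.
Transmission delays (L/R per hop): 4.23529, 1.93846, 0.378947, 0.42 μs; sum = 6.9727 μs.
Propagation delays (d/s per hop): 0.07, 18000, 8086.12, 17400 μs; sum = 43486.2 μs.
End-to-end = 43490 μs.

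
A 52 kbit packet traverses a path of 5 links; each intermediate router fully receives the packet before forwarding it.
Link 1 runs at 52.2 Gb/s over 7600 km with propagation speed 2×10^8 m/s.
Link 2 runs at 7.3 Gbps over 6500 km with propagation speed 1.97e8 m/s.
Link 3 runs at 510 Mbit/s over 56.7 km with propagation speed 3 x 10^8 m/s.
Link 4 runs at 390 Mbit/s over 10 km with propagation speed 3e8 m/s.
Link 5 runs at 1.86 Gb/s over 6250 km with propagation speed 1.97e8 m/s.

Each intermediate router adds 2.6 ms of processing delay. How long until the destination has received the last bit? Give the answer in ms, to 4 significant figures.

113.6 ms

L = 52000 bits.
Transmission delays (L/R per hop): 0.000996169, 0.00712329, 0.101961, 0.133333, 0.027957 ms; sum = 0.271371 ms.
Propagation delays (d/s per hop): 38, 32.9949, 0.189, 0.0333333, 31.7259 ms; sum = 102.943 ms.
Processing at 4 router(s): 4 × 2.6 ms = 10.4 ms.
End-to-end = 113.6 ms.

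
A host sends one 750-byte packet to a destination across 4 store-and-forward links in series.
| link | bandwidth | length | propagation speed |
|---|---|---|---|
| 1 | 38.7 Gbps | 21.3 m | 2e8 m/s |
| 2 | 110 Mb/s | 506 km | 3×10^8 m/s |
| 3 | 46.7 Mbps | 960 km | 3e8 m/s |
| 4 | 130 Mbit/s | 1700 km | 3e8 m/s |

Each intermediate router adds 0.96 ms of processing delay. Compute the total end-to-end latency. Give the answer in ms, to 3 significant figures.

L = 750 × 8 = 6000 bits.
Transmission delays (L/R per hop): 0.000155039, 0.0545455, 0.12848, 0.0461538 ms; sum = 0.229334 ms.
Propagation delays (d/s per hop): 0.0001065, 1.68667, 3.2, 5.66667 ms; sum = 10.5534 ms.
Processing at 3 router(s): 3 × 0.96 ms = 2.88 ms.
End-to-end = 13.7 ms.

13.7 ms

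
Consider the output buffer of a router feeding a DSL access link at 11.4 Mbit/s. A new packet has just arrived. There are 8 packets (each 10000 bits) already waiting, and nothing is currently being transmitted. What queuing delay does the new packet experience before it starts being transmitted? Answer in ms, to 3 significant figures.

Each queued packet: L/R = 10000/11400000 = 0.877193 ms.
8 queued → 7.01754 ms.
Queuing delay = 7.02 ms.

7.02 ms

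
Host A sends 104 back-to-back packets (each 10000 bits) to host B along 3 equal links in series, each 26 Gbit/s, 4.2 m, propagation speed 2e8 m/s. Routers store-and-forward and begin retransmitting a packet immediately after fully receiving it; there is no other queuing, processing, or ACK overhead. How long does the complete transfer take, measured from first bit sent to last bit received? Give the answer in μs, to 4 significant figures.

40.83 μs

Per-hop transmission t_tx = L/R = 10000/26000000000 = 0.384615 μs.
Per-hop propagation t_prop = 4.2/200000000 = 0.021 μs.
Pipeline fill: first packet needs 3·t_tx to clear all hops; remaining 103 packets each add one t_tx.
Total = (3+104-1)·t_tx + 3·t_prop = 106·0.384615 + 3·0.021 = 40.83 μs.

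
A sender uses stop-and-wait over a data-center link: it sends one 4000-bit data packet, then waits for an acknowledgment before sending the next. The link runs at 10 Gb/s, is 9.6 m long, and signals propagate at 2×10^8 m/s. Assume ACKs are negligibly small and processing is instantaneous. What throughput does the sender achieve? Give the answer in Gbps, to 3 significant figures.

8.06 Gbps

t_tx = L/R = 4000/10000000000 = 4e-07 s.
t_prop = 9.6/200000000 = 4.8e-08 s; RTT = 9.6e-08 s.
Cycle = t_tx + RTT = 4.96e-07 s.
Throughput = L / cycle = 4000 / 4.96e-07 = 8.06 Gbps.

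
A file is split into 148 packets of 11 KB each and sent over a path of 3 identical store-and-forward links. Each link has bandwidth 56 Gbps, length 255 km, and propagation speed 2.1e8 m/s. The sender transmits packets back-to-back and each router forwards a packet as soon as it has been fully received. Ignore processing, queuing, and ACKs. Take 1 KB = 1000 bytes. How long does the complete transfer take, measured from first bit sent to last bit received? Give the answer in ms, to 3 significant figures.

3.88 ms

Per-hop transmission t_tx = L/R = 88000/56000000000 = 0.00157143 ms.
Per-hop propagation t_prop = 255000/210000000 = 1.21429 ms.
Pipeline fill: first packet needs 3·t_tx to clear all hops; remaining 147 packets each add one t_tx.
Total = (3+148-1)·t_tx + 3·t_prop = 150·0.00157143 + 3·1.21429 = 3.88 ms.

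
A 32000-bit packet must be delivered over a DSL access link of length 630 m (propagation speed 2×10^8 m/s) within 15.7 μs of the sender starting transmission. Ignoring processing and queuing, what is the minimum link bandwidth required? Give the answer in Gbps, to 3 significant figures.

2.55 Gbps

Propagation delay = 630 / 200000000 = 3.15 μs.
Transmission budget = 15.7 − 3.15 = 12.55 μs.
R ≥ L / t_tx = 32000 bits / 1.255e-05 s = 2.55 Gbps.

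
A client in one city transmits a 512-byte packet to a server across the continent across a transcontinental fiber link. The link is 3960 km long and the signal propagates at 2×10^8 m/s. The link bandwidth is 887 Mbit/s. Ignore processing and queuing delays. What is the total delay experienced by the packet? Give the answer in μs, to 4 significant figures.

19800 μs

L = 512 × 8 = 4096 bits.
Transmission delay = L/R = 4096 / 887000000 = 4.61781 μs.
Propagation delay = d/s = 3960000 m / 200000000 m/s = 19800 μs.
Total = 19800 μs.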